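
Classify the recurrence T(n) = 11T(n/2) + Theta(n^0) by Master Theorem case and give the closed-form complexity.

Master Theorem for T(n) = 11T(n/2) + O(n^0):

a = 11, b = 2, c = 0
log_b(a) = log_2(11) = 3.4594

Case 1: c = 0 < log_2(11) = 3.4594
T(n) = O(n^(log_2 11))

For T(n) = 11T(n/2) + O(n^0): log_2(11) = 3.4594. This is Case 1 of the Master Theorem (c < log_b(a), work dominated by leaves), giving O(n^(log_2 11)).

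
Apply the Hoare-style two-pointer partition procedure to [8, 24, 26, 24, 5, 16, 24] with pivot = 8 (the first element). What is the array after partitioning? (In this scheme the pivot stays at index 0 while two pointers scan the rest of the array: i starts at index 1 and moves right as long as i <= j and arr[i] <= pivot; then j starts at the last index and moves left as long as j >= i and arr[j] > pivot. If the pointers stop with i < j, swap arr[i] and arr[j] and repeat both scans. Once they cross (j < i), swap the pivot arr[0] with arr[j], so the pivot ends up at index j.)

Hoare-style two-pointer partition with pivot = 8:

Initial array: [8, 24, 26, 24, 5, 16, 24]

Pointers start at i = 1, j = 6.
i stops at index 1 (arr[1]=24 > 8), j stops at index 4 (arr[4]=5 <= 8): swap arr[1] and arr[4], array becomes [8, 5, 26, 24, 24, 16, 24]
i ends at 2, j ends at 1: the pointers have crossed (j < i), so scanning stops.

Swap pivot arr[0] with arr[1] to place pivot at position 1: [5, 8, 26, 24, 24, 16, 24]
Pivot position: 1

After partitioning with pivot 8, the array becomes [5, 8, 26, 24, 24, 16, 24]. The pivot is placed at index 1. All elements to the left of the pivot are <= 8, and all elements to the right are > 8.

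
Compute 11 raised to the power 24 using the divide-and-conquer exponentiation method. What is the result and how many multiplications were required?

Computing 11^24 by squaring (build up from 11^1; each line after the first costs one multiplication):

11^1 = 11
11^2 = (11^1)^2 = 11^2 = 121
11^3 = 11 * 11^2 = 11 * 121 = 1331
11^6 = (11^3)^2 = 1331^2 = 1771561
11^12 = (11^6)^2 = 1771561^2 = 3138428376721
11^24 = (11^12)^2 = 3138428376721^2 = 9849732675807611094711841

Result: 9849732675807611094711841
Multiplications needed: 5 (5 lines after 11^1)

11^24 = 9849732675807611094711841. Using exponentiation by squaring, this requires 5 multiplications. The key idea: if the exponent is even, square the half-power; if odd, multiply by the base once.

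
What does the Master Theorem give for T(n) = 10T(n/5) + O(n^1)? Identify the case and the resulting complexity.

Master Theorem for T(n) = 10T(n/5) + O(n^1):

a = 10, b = 5, c = 1
log_b(a) = log_5(10) = 1.4307

Case 1: c = 1 < log_5(10) = 1.4307
T(n) = O(n^(log_5 10))

For T(n) = 10T(n/5) + O(n^1): log_5(10) = 1.4307. This is Case 1 of the Master Theorem (c < log_b(a), work dominated by leaves), giving O(n^(log_5 10)).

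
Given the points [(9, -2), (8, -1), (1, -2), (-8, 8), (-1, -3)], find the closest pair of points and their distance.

Computing all pairwise distances among 5 points:

d((9, -2), (8, -1)) = 1.4142 <-- minimum
d((9, -2), (1, -2)) = 8.0
d((9, -2), (-8, 8)) = 19.7231
d((9, -2), (-1, -3)) = 10.0499
d((8, -1), (1, -2)) = 7.0711
d((8, -1), (-8, 8)) = 18.3576
d((8, -1), (-1, -3)) = 9.2195
d((1, -2), (-8, 8)) = 13.4536
d((1, -2), (-1, -3)) = 2.2361
d((-8, 8), (-1, -3)) = 13.0384

Closest pair: (9, -2) and (8, -1) with distance 1.4142

The closest pair is (9, -2) and (8, -1) with Euclidean distance 1.4142. For 5 points, brute-force pairwise comparison is shown above. For large n, the divide-and-conquer algorithm (sort by x, recurse on halves, check the dividing strip) achieves O(n log n).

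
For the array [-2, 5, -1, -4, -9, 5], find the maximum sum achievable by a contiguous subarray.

Using Kadane's algorithm on [-2, 5, -1, -4, -9, 5]:

Scanning through the array:
Position 1 (value 5): max_ending_here = 5, max_so_far = 5
Position 2 (value -1): max_ending_here = 4, max_so_far = 5
Position 3 (value -4): max_ending_here = 0, max_so_far = 5
Position 4 (value -9): max_ending_here = -9, max_so_far = 5
Position 5 (value 5): max_ending_here = 5, max_so_far = 5

Maximum subarray: [5]
Maximum sum: 5

The maximum subarray is [5] with sum 5. This subarray runs from index 1 to index 1.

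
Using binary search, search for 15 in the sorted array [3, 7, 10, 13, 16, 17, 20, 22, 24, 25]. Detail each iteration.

Binary search for 15 in [3, 7, 10, 13, 16, 17, 20, 22, 24, 25]:

lo=0, hi=9, mid=4, arr[mid]=16 -> 16 > 15, search left half
lo=0, hi=3, mid=1, arr[mid]=7 -> 7 < 15, search right half
lo=2, hi=3, mid=2, arr[mid]=10 -> 10 < 15, search right half
lo=3, hi=3, mid=3, arr[mid]=13 -> 13 < 15, search right half
lo=4 > hi=3, target 15 not found

Binary search determines that 15 is not in the array after 4 comparisons. The search space was exhausted without finding the target.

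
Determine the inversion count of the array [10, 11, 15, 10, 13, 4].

Finding inversions in [10, 11, 15, 10, 13, 4]:

(0, 5): arr[0]=10 > arr[5]=4
(1, 3): arr[1]=11 > arr[3]=10
(1, 5): arr[1]=11 > arr[5]=4
(2, 3): arr[2]=15 > arr[3]=10
(2, 4): arr[2]=15 > arr[4]=13
(2, 5): arr[2]=15 > arr[5]=4
(3, 5): arr[3]=10 > arr[5]=4
(4, 5): arr[4]=13 > arr[5]=4

Total inversions: 8

The array has 8 inversion(s): (0,5), (1,3), (1,5), (2,3), (2,4), (2,5), (3,5), (4,5). Each pair (i,j) satisfies i < j and arr[i] > arr[j].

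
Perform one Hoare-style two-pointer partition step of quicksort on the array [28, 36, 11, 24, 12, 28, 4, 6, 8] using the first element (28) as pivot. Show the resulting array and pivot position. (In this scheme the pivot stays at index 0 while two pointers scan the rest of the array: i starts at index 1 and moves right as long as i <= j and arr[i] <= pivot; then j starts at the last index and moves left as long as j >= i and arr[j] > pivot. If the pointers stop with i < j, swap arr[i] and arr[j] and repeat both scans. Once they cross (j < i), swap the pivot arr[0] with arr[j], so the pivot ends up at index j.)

Hoare-style two-pointer partition with pivot = 28:

Initial array: [28, 36, 11, 24, 12, 28, 4, 6, 8]

Pointers start at i = 1, j = 8.
i stops at index 1 (arr[1]=36 > 28), j stops at index 8 (arr[8]=8 <= 28): swap arr[1] and arr[8], array becomes [28, 8, 11, 24, 12, 28, 4, 6, 36]
i ends at 8, j ends at 7: the pointers have crossed (j < i), so scanning stops.

Swap pivot arr[0] with arr[7] to place pivot at position 7: [6, 8, 11, 24, 12, 28, 4, 28, 36]
Pivot position: 7

After partitioning with pivot 28, the array becomes [6, 8, 11, 24, 12, 28, 4, 28, 36]. The pivot is placed at index 7. All elements to the left of the pivot are <= 28, and all elements to the right are > 28.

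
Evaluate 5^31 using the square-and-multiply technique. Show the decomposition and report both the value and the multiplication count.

Computing 5^31 by squaring (build up from 5^1; each line after the first costs one multiplication):

5^1 = 5
5^2 = (5^1)^2 = 5^2 = 25
5^3 = 5 * 5^2 = 5 * 25 = 125
5^6 = (5^3)^2 = 125^2 = 15625
5^7 = 5 * 5^6 = 5 * 15625 = 78125
5^14 = (5^7)^2 = 78125^2 = 6103515625
5^15 = 5 * 5^14 = 5 * 6103515625 = 30517578125
5^30 = (5^15)^2 = 30517578125^2 = 931322574615478515625
5^31 = 5 * 5^30 = 5 * 931322574615478515625 = 4656612873077392578125

Result: 4656612873077392578125
Multiplications needed: 8 (8 lines after 5^1)

5^31 = 4656612873077392578125. Using exponentiation by squaring, this requires 8 multiplications. The key idea: if the exponent is even, square the half-power; if odd, multiply by the base once.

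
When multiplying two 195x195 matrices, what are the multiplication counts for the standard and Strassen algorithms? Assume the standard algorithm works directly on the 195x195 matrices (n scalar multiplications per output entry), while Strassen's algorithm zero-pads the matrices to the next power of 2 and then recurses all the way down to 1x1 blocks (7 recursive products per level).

Matrix multiplication for 195x195 matrices:

Strassen's algorithm requires power-of-2 dimensions. Pad 195x195 to 256x256 (next power of 2).

Standard algorithm: 195^3 = 7414875 multiplications
Strassen's algorithm: 7^(log2(256)) = 7^8 = 5764801 multiplications
Savings: 7414875 - 5764801 = 1650074 multiplications

Standard: 7414875 multiplications (195^3). Strassen: 5764801 multiplications (7^8, after padding to 256x256). Strassen reduces 8 recursive multiplications to 7 at each level.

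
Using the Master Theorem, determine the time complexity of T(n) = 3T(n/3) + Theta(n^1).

Master Theorem for T(n) = 3T(n/3) + O(n^1):

a = 3, b = 3, c = 1
log_b(a) = log_3(3) = 1.0000

Case 2: c = 1 = log_3(3) = 1.0000
T(n) = O(n^1 log n) = O(n log n)

For T(n) = 3T(n/3) + O(n^1): log_3(3) = 1.0000. This is Case 2 of the Master Theorem (c = log_b(a), equal work at all levels), giving O(n log n).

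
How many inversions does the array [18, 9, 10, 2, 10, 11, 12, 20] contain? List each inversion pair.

Finding inversions in [18, 9, 10, 2, 10, 11, 12, 20]:

(0, 1): arr[0]=18 > arr[1]=9
(0, 2): arr[0]=18 > arr[2]=10
(0, 3): arr[0]=18 > arr[3]=2
(0, 4): arr[0]=18 > arr[4]=10
(0, 5): arr[0]=18 > arr[5]=11
(0, 6): arr[0]=18 > arr[6]=12
(1, 3): arr[1]=9 > arr[3]=2
(2, 3): arr[2]=10 > arr[3]=2

Total inversions: 8

The array has 8 inversion(s): (0,1), (0,2), (0,3), (0,4), (0,5), (0,6), (1,3), (2,3). Each pair (i,j) satisfies i < j and arr[i] > arr[j].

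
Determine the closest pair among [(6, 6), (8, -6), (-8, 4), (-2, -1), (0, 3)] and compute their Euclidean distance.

Computing all pairwise distances among 5 points:

d((6, 6), (8, -6)) = 12.1655
d((6, 6), (-8, 4)) = 14.1421
d((6, 6), (-2, -1)) = 10.6301
d((6, 6), (0, 3)) = 6.7082
d((8, -6), (-8, 4)) = 18.868
d((8, -6), (-2, -1)) = 11.1803
d((8, -6), (0, 3)) = 12.0416
d((-8, 4), (-2, -1)) = 7.8102
d((-8, 4), (0, 3)) = 8.0623
d((-2, -1), (0, 3)) = 4.4721 <-- minimum

Closest pair: (-2, -1) and (0, 3) with distance 4.4721

The closest pair is (-2, -1) and (0, 3) with Euclidean distance 4.4721. For 5 points, brute-force pairwise comparison is shown above. For large n, the divide-and-conquer algorithm (sort by x, recurse on halves, check the dividing strip) achieves O(n log n).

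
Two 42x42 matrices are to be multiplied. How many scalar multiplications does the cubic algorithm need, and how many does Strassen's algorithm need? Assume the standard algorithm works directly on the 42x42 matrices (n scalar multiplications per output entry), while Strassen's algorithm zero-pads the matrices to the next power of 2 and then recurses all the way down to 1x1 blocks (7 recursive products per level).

Matrix multiplication for 42x42 matrices:

Strassen's algorithm requires power-of-2 dimensions. Pad 42x42 to 64x64 (next power of 2).

Standard algorithm: 42^3 = 74088 multiplications
Strassen's algorithm: 7^(log2(64)) = 7^6 = 117649 multiplications
Difference: 74088 - 117649 = -43561 (Strassen uses MORE here due to padding overhead — for small or just-over-power-of-2 n, padding can outweigh the per-level savings)

Standard: 74088 multiplications (42^3). Strassen: 117649 multiplications (7^6, after padding to 64x64). Strassen reduces 8 recursive multiplications to 7 at each level.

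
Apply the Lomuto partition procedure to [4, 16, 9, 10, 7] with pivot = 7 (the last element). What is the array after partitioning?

Lomuto partition with pivot = 7:

Initial array: [4, 16, 9, 10, 7]

arr[0]=4 <= 7: swap with position 0, array becomes [4, 16, 9, 10, 7]
arr[1]=16 > 7: no swap
arr[2]=9 > 7: no swap
arr[3]=10 > 7: no swap

Place pivot at position 1: [4, 7, 9, 10, 16]
Pivot position: 1

After partitioning with pivot 7, the array becomes [4, 7, 9, 10, 16]. The pivot is placed at index 1. All elements to the left of the pivot are <= 7, and all elements to the right are > 7.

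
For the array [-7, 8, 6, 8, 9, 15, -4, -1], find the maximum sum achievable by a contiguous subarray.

Using Kadane's algorithm on [-7, 8, 6, 8, 9, 15, -4, -1]:

Scanning through the array:
Position 1 (value 8): max_ending_here = 8, max_so_far = 8
Position 2 (value 6): max_ending_here = 14, max_so_far = 14
Position 3 (value 8): max_ending_here = 22, max_so_far = 22
Position 4 (value 9): max_ending_here = 31, max_so_far = 31
Position 5 (value 15): max_ending_here = 46, max_so_far = 46
Position 6 (value -4): max_ending_here = 42, max_so_far = 46
Position 7 (value -1): max_ending_here = 41, max_so_far = 46

Maximum subarray: [8, 6, 8, 9, 15]
Maximum sum: 46

The maximum subarray is [8, 6, 8, 9, 15] with sum 46. This subarray runs from index 1 to index 5.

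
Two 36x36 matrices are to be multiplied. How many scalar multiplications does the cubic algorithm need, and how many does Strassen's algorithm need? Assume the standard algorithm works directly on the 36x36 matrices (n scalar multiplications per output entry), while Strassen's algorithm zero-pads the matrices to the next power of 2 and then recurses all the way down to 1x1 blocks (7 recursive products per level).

Matrix multiplication for 36x36 matrices:

Strassen's algorithm requires power-of-2 dimensions. Pad 36x36 to 64x64 (next power of 2).

Standard algorithm: 36^3 = 46656 multiplications
Strassen's algorithm: 7^(log2(64)) = 7^6 = 117649 multiplications
Difference: 46656 - 117649 = -70993 (Strassen uses MORE here due to padding overhead — for small or just-over-power-of-2 n, padding can outweigh the per-level savings)

Standard: 46656 multiplications (36^3). Strassen: 117649 multiplications (7^6, after padding to 64x64). Strassen reduces 8 recursive multiplications to 7 at each level.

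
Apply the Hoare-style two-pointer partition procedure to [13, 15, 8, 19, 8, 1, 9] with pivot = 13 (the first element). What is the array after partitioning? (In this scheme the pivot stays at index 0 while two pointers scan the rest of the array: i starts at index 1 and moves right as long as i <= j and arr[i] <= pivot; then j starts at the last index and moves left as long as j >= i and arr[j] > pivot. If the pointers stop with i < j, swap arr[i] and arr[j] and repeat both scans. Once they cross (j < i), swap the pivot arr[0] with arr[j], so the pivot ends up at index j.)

Hoare-style two-pointer partition with pivot = 13:

Initial array: [13, 15, 8, 19, 8, 1, 9]

Pointers start at i = 1, j = 6.
i stops at index 1 (arr[1]=15 > 13), j stops at index 6 (arr[6]=9 <= 13): swap arr[1] and arr[6], array becomes [13, 9, 8, 19, 8, 1, 15]
i stops at index 3 (arr[3]=19 > 13), j stops at index 5 (arr[5]=1 <= 13): swap arr[3] and arr[5], array becomes [13, 9, 8, 1, 8, 19, 15]
i ends at 5, j ends at 4: the pointers have crossed (j < i), so scanning stops.

Swap pivot arr[0] with arr[4] to place pivot at position 4: [8, 9, 8, 1, 13, 19, 15]
Pivot position: 4

After partitioning with pivot 13, the array becomes [8, 9, 8, 1, 13, 19, 15]. The pivot is placed at index 4. All elements to the left of the pivot are <= 13, and all elements to the right are > 13.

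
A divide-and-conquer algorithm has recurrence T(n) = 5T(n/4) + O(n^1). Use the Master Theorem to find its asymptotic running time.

Master Theorem for T(n) = 5T(n/4) + O(n^1):

a = 5, b = 4, c = 1
log_b(a) = log_4(5) = 1.1610

Case 1: c = 1 < log_4(5) = 1.1610
T(n) = O(n^(log_4 5))

For T(n) = 5T(n/4) + O(n^1): log_4(5) = 1.1610. This is Case 1 of the Master Theorem (c < log_b(a), work dominated by leaves), giving O(n^(log_4 5)).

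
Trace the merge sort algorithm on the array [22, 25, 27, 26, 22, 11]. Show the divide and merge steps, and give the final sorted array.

Merge sort trace:

Split: [22, 25, 27, 26, 22, 11] -> [22, 25, 27] and [26, 22, 11]
  Split: [22, 25, 27] -> [22] and [25, 27]
    Split: [25, 27] -> [25] and [27]
    Merge: [25] + [27] -> [25, 27]
  Merge: [22] + [25, 27] -> [22, 25, 27]
  Split: [26, 22, 11] -> [26] and [22, 11]
    Split: [22, 11] -> [22] and [11]
    Merge: [22] + [11] -> [11, 22]
  Merge: [26] + [11, 22] -> [11, 22, 26]
Merge: [22, 25, 27] + [11, 22, 26] -> [11, 22, 22, 25, 26, 27]

Final sorted array: [11, 22, 22, 25, 26, 27]

The merge sort proceeds by recursively splitting the array and merging sorted halves.
After all merges, the sorted array is [11, 22, 22, 25, 26, 27].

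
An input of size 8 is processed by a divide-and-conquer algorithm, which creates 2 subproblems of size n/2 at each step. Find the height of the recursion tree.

For divide and conquer with division factor 2:

Problem sizes at each level:
Level 0: 8
Level 1: 4
Level 2: 2
Level 3: 1

The root is level 0 and the size-1 base case is level 3 (the tree spans levels 0 through 3, i.e. 4 levels counting the root), so the depth is the number of divisions: log_2(8) = 3

The recursion tree depth is log_2(8) = 3. At each level, the problem size is divided by 2, so it takes 3 divisions to reduce to a base case of size 1. The algorithm makes 2 recursive calls at each level.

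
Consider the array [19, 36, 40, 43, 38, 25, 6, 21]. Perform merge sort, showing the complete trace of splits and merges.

Merge sort trace:

Split: [19, 36, 40, 43, 38, 25, 6, 21] -> [19, 36, 40, 43] and [38, 25, 6, 21]
  Split: [19, 36, 40, 43] -> [19, 36] and [40, 43]
    Split: [19, 36] -> [19] and [36]
    Merge: [19] + [36] -> [19, 36]
    Split: [40, 43] -> [40] and [43]
    Merge: [40] + [43] -> [40, 43]
  Merge: [19, 36] + [40, 43] -> [19, 36, 40, 43]
  Split: [38, 25, 6, 21] -> [38, 25] and [6, 21]
    Split: [38, 25] -> [38] and [25]
    Merge: [38] + [25] -> [25, 38]
    Split: [6, 21] -> [6] and [21]
    Merge: [6] + [21] -> [6, 21]
  Merge: [25, 38] + [6, 21] -> [6, 21, 25, 38]
Merge: [19, 36, 40, 43] + [6, 21, 25, 38] -> [6, 19, 21, 25, 36, 38, 40, 43]

Final sorted array: [6, 19, 21, 25, 36, 38, 40, 43]

The merge sort proceeds by recursively splitting the array and merging sorted halves.
After all merges, the sorted array is [6, 19, 21, 25, 36, 38, 40, 43].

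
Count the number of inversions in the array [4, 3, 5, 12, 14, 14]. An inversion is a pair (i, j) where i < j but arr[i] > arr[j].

Finding inversions in [4, 3, 5, 12, 14, 14]:

(0, 1): arr[0]=4 > arr[1]=3

Total inversions: 1

The array has 1 inversion(s): (0,1). Each pair (i,j) satisfies i < j and arr[i] > arr[j].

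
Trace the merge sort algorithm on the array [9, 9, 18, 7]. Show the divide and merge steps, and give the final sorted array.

Merge sort trace:

Split: [9, 9, 18, 7] -> [9, 9] and [18, 7]
  Split: [9, 9] -> [9] and [9]
  Merge: [9] + [9] -> [9, 9]
  Split: [18, 7] -> [18] and [7]
  Merge: [18] + [7] -> [7, 18]
Merge: [9, 9] + [7, 18] -> [7, 9, 9, 18]

Final sorted array: [7, 9, 9, 18]

The merge sort proceeds by recursively splitting the array and merging sorted halves.
After all merges, the sorted array is [7, 9, 9, 18].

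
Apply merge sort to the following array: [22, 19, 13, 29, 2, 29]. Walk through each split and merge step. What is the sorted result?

Merge sort trace:

Split: [22, 19, 13, 29, 2, 29] -> [22, 19, 13] and [29, 2, 29]
  Split: [22, 19, 13] -> [22] and [19, 13]
    Split: [19, 13] -> [19] and [13]
    Merge: [19] + [13] -> [13, 19]
  Merge: [22] + [13, 19] -> [13, 19, 22]
  Split: [29, 2, 29] -> [29] and [2, 29]
    Split: [2, 29] -> [2] and [29]
    Merge: [2] + [29] -> [2, 29]
  Merge: [29] + [2, 29] -> [2, 29, 29]
Merge: [13, 19, 22] + [2, 29, 29] -> [2, 13, 19, 22, 29, 29]

Final sorted array: [2, 13, 19, 22, 29, 29]

The merge sort proceeds by recursively splitting the array and merging sorted halves.
After all merges, the sorted array is [2, 13, 19, 22, 29, 29].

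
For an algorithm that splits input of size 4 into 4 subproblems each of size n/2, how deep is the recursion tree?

For divide and conquer with division factor 2:

Problem sizes at each level:
Level 0: 4
Level 1: 2
Level 2: 1

The root is level 0 and the size-1 base case is level 2 (the tree spans levels 0 through 2, i.e. 3 levels counting the root), so the depth is the number of divisions: log_2(4) = 2

The recursion tree depth is log_2(4) = 2. At each level, the problem size is divided by 2, so it takes 2 divisions to reduce to a base case of size 1. The algorithm makes 4 recursive calls at each level.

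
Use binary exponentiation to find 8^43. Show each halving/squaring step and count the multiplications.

Computing 8^43 by squaring (build up from 8^1; each line after the first costs one multiplication):

8^1 = 8
8^2 = (8^1)^2 = 8^2 = 64
8^4 = (8^2)^2 = 64^2 = 4096
8^5 = 8 * 8^4 = 8 * 4096 = 32768
8^10 = (8^5)^2 = 32768^2 = 1073741824
8^20 = (8^10)^2 = 1073741824^2 = 1152921504606846976
8^21 = 8 * 8^20 = 8 * 1152921504606846976 = 9223372036854775808
8^42 = (8^21)^2 = 9223372036854775808^2 = 85070591730234615865843651857942052864
8^43 = 8 * 8^42 = 8 * 85070591730234615865843651857942052864 = 680564733841876926926749214863536422912

Result: 680564733841876926926749214863536422912
Multiplications needed: 8 (8 lines after 8^1)

8^43 = 680564733841876926926749214863536422912. Using exponentiation by squaring, this requires 8 multiplications. The key idea: if the exponent is even, square the half-power; if odd, multiply by the base once.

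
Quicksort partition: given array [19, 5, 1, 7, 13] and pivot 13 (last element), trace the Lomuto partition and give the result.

Lomuto partition with pivot = 13:

Initial array: [19, 5, 1, 7, 13]

arr[0]=19 > 13: no swap
arr[1]=5 <= 13: swap with position 0, array becomes [5, 19, 1, 7, 13]
arr[2]=1 <= 13: swap with position 1, array becomes [5, 1, 19, 7, 13]
arr[3]=7 <= 13: swap with position 2, array becomes [5, 1, 7, 19, 13]

Place pivot at position 3: [5, 1, 7, 13, 19]
Pivot position: 3

After partitioning with pivot 13, the array becomes [5, 1, 7, 13, 19]. The pivot is placed at index 3. All elements to the left of the pivot are <= 13, and all elements to the right are > 13.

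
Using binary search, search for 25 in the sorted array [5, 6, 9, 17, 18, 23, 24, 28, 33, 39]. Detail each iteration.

Binary search for 25 in [5, 6, 9, 17, 18, 23, 24, 28, 33, 39]:

lo=0, hi=9, mid=4, arr[mid]=18 -> 18 < 25, search right half
lo=5, hi=9, mid=7, arr[mid]=28 -> 28 > 25, search left half
lo=5, hi=6, mid=5, arr[mid]=23 -> 23 < 25, search right half
lo=6, hi=6, mid=6, arr[mid]=24 -> 24 < 25, search right half
lo=7 > hi=6, target 25 not found

Binary search determines that 25 is not in the array after 4 comparisons. The search space was exhausted without finding the target.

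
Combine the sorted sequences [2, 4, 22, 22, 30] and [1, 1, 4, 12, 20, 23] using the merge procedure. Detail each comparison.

Merging process:

Compare 2 vs 1: take 1 from right. Merged: [1]
Compare 2 vs 1: take 1 from right. Merged: [1, 1]
Compare 2 vs 4: take 2 from left. Merged: [1, 1, 2]
Compare 4 vs 4: take 4 from left. Merged: [1, 1, 2, 4]
Compare 22 vs 4: take 4 from right. Merged: [1, 1, 2, 4, 4]
Compare 22 vs 12: take 12 from right. Merged: [1, 1, 2, 4, 4, 12]
Compare 22 vs 20: take 20 from right. Merged: [1, 1, 2, 4, 4, 12, 20]
Compare 22 vs 23: take 22 from left. Merged: [1, 1, 2, 4, 4, 12, 20, 22]
Compare 22 vs 23: take 22 from left. Merged: [1, 1, 2, 4, 4, 12, 20, 22, 22]
Compare 30 vs 23: take 23 from right. Merged: [1, 1, 2, 4, 4, 12, 20, 22, 22, 23]
Append remaining from left: [30]. Merged: [1, 1, 2, 4, 4, 12, 20, 22, 22, 23, 30]

Final merged array: [1, 1, 2, 4, 4, 12, 20, 22, 22, 23, 30]
Total comparisons: 10

The merged array is [1, 1, 2, 4, 4, 12, 20, 22, 22, 23, 30], requiring 10 comparisons. The merge step runs in O(n) time where n is the total number of elements.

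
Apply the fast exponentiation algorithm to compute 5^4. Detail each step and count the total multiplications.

Computing 5^4 by squaring (build up from 5^1; each line after the first costs one multiplication):

5^1 = 5
5^2 = (5^1)^2 = 5^2 = 25
5^4 = (5^2)^2 = 25^2 = 625

Result: 625
Multiplications needed: 2 (2 lines after 5^1)

5^4 = 625. Using exponentiation by squaring, this requires 2 multiplications. The key idea: if the exponent is even, square the half-power; if odd, multiply by the base once.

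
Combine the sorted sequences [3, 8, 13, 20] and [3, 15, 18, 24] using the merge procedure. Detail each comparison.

Merging process:

Compare 3 vs 3: take 3 from left. Merged: [3]
Compare 8 vs 3: take 3 from right. Merged: [3, 3]
Compare 8 vs 15: take 8 from left. Merged: [3, 3, 8]
Compare 13 vs 15: take 13 from left. Merged: [3, 3, 8, 13]
Compare 20 vs 15: take 15 from right. Merged: [3, 3, 8, 13, 15]
Compare 20 vs 18: take 18 from right. Merged: [3, 3, 8, 13, 15, 18]
Compare 20 vs 24: take 20 from left. Merged: [3, 3, 8, 13, 15, 18, 20]
Append remaining from right: [24]. Merged: [3, 3, 8, 13, 15, 18, 20, 24]

Final merged array: [3, 3, 8, 13, 15, 18, 20, 24]
Total comparisons: 7

The merged array is [3, 3, 8, 13, 15, 18, 20, 24], requiring 7 comparisons. The merge step runs in O(n) time where n is the total number of elements.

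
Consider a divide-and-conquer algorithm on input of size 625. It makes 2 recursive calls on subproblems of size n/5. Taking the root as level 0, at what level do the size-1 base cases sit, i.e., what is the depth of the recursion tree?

For divide and conquer with division factor 5:

Problem sizes at each level:
Level 0: 625
Level 1: 125
Level 2: 25
Level 3: 5
Level 4: 1

The root is level 0 and the size-1 base case is level 4 (the tree spans levels 0 through 4, i.e. 5 levels counting the root), so the depth is the number of divisions: log_5(625) = 4

The recursion tree depth is log_5(625) = 4. At each level, the problem size is divided by 5, so it takes 4 divisions to reduce to a base case of size 1. The algorithm makes 2 recursive calls at each level.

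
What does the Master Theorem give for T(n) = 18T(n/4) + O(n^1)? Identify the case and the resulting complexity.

Master Theorem for T(n) = 18T(n/4) + O(n^1):

a = 18, b = 4, c = 1
log_b(a) = log_4(18) = 2.0850

Case 1: c = 1 < log_4(18) = 2.0850
T(n) = O(n^(log_4 18))

For T(n) = 18T(n/4) + O(n^1): log_4(18) = 2.0850. This is Case 1 of the Master Theorem (c < log_b(a), work dominated by leaves), giving O(n^(log_4 18)).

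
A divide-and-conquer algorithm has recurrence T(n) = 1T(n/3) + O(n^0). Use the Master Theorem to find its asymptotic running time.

Master Theorem for T(n) = 1T(n/3) + O(n^0):

a = 1, b = 3, c = 0
log_b(a) = log_3(1) = 0.0000

Case 2: c = 0 = log_3(1) = 0.0000
T(n) = O(n^0 log n) = O(log n)

For T(n) = 1T(n/3) + O(n^0): log_3(1) = 0.0000. This is Case 2 of the Master Theorem (c = log_b(a), equal work at all levels), giving O(log n).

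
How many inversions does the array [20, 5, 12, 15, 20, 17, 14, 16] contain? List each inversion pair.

Finding inversions in [20, 5, 12, 15, 20, 17, 14, 16]:

(0, 1): arr[0]=20 > arr[1]=5
(0, 2): arr[0]=20 > arr[2]=12
(0, 3): arr[0]=20 > arr[3]=15
(0, 5): arr[0]=20 > arr[5]=17
(0, 6): arr[0]=20 > arr[6]=14
(0, 7): arr[0]=20 > arr[7]=16
(3, 6): arr[3]=15 > arr[6]=14
(4, 5): arr[4]=20 > arr[5]=17
(4, 6): arr[4]=20 > arr[6]=14
(4, 7): arr[4]=20 > arr[7]=16
(5, 6): arr[5]=17 > arr[6]=14
(5, 7): arr[5]=17 > arr[7]=16

Total inversions: 12

The array has 12 inversion(s): (0,1), (0,2), (0,3), (0,5), (0,6), (0,7), (3,6), (4,5), (4,6), (4,7), (5,6), (5,7). Each pair (i,j) satisfies i < j and arr[i] > arr[j].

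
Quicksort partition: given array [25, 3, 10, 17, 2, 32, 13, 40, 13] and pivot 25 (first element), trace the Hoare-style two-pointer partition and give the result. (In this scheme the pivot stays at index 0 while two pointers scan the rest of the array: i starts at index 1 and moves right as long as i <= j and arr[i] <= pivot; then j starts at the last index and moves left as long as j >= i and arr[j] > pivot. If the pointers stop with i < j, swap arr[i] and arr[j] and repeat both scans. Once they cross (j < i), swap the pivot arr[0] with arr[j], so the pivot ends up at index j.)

Hoare-style two-pointer partition with pivot = 25:

Initial array: [25, 3, 10, 17, 2, 32, 13, 40, 13]

Pointers start at i = 1, j = 8.
i stops at index 5 (arr[5]=32 > 25), j stops at index 8 (arr[8]=13 <= 25): swap arr[5] and arr[8], array becomes [25, 3, 10, 17, 2, 13, 13, 40, 32]
i ends at 7, j ends at 6: the pointers have crossed (j < i), so scanning stops.

Swap pivot arr[0] with arr[6] to place pivot at position 6: [13, 3, 10, 17, 2, 13, 25, 40, 32]
Pivot position: 6

After partitioning with pivot 25, the array becomes [13, 3, 10, 17, 2, 13, 25, 40, 32]. The pivot is placed at index 6. All elements to the left of the pivot are <= 25, and all elements to the right are > 25.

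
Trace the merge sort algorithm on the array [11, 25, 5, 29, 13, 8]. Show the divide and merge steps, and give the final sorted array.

Merge sort trace:

Split: [11, 25, 5, 29, 13, 8] -> [11, 25, 5] and [29, 13, 8]
  Split: [11, 25, 5] -> [11] and [25, 5]
    Split: [25, 5] -> [25] and [5]
    Merge: [25] + [5] -> [5, 25]
  Merge: [11] + [5, 25] -> [5, 11, 25]
  Split: [29, 13, 8] -> [29] and [13, 8]
    Split: [13, 8] -> [13] and [8]
    Merge: [13] + [8] -> [8, 13]
  Merge: [29] + [8, 13] -> [8, 13, 29]
Merge: [5, 11, 25] + [8, 13, 29] -> [5, 8, 11, 13, 25, 29]

Final sorted array: [5, 8, 11, 13, 25, 29]

The merge sort proceeds by recursively splitting the array and merging sorted halves.
After all merges, the sorted array is [5, 8, 11, 13, 25, 29].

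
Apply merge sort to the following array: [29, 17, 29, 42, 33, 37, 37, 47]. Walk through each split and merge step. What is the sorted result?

Merge sort trace:

Split: [29, 17, 29, 42, 33, 37, 37, 47] -> [29, 17, 29, 42] and [33, 37, 37, 47]
  Split: [29, 17, 29, 42] -> [29, 17] and [29, 42]
    Split: [29, 17] -> [29] and [17]
    Merge: [29] + [17] -> [17, 29]
    Split: [29, 42] -> [29] and [42]
    Merge: [29] + [42] -> [29, 42]
  Merge: [17, 29] + [29, 42] -> [17, 29, 29, 42]
  Split: [33, 37, 37, 47] -> [33, 37] and [37, 47]
    Split: [33, 37] -> [33] and [37]
    Merge: [33] + [37] -> [33, 37]
    Split: [37, 47] -> [37] and [47]
    Merge: [37] + [47] -> [37, 47]
  Merge: [33, 37] + [37, 47] -> [33, 37, 37, 47]
Merge: [17, 29, 29, 42] + [33, 37, 37, 47] -> [17, 29, 29, 33, 37, 37, 42, 47]

Final sorted array: [17, 29, 29, 33, 37, 37, 42, 47]

The merge sort proceeds by recursively splitting the array and merging sorted halves.
After all merges, the sorted array is [17, 29, 29, 33, 37, 37, 42, 47].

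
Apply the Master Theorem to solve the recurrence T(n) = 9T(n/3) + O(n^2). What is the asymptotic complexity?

Master Theorem for T(n) = 9T(n/3) + O(n^2):

a = 9, b = 3, c = 2
log_b(a) = log_3(9) = 2.0000

Case 2: c = 2 = log_3(9) = 2.0000
T(n) = O(n^2 log n) = O(n^2 log n)

For T(n) = 9T(n/3) + O(n^2): log_3(9) = 2.0000. This is Case 2 of the Master Theorem (c = log_b(a), equal work at all levels), giving O(n^2 log n).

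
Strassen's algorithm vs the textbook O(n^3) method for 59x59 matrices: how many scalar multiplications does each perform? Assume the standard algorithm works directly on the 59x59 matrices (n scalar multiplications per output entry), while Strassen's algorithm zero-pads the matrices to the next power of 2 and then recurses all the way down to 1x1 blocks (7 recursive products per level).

Matrix multiplication for 59x59 matrices:

Strassen's algorithm requires power-of-2 dimensions. Pad 59x59 to 64x64 (next power of 2).

Standard algorithm: 59^3 = 205379 multiplications
Strassen's algorithm: 7^(log2(64)) = 7^6 = 117649 multiplications
Savings: 205379 - 117649 = 87730 multiplications

Standard: 205379 multiplications (59^3). Strassen: 117649 multiplications (7^6, after padding to 64x64). Strassen reduces 8 recursive multiplications to 7 at each level.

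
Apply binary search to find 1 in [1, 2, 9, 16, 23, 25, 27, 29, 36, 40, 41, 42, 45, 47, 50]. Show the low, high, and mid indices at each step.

Binary search for 1 in [1, 2, 9, 16, 23, 25, 27, 29, 36, 40, 41, 42, 45, 47, 50]:

lo=0, hi=14, mid=7, arr[mid]=29 -> 29 > 1, search left half
lo=0, hi=6, mid=3, arr[mid]=16 -> 16 > 1, search left half
lo=0, hi=2, mid=1, arr[mid]=2 -> 2 > 1, search left half
lo=0, hi=0, mid=0, arr[mid]=1 -> Found target at index 0!

Binary search finds 1 at index 0 after 4 comparisons. The search repeatedly halves the search space by comparing with the middle element.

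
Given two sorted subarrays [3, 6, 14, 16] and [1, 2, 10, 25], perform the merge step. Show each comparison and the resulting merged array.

Merging process:

Compare 3 vs 1: take 1 from right. Merged: [1]
Compare 3 vs 2: take 2 from right. Merged: [1, 2]
Compare 3 vs 10: take 3 from left. Merged: [1, 2, 3]
Compare 6 vs 10: take 6 from left. Merged: [1, 2, 3, 6]
Compare 14 vs 10: take 10 from right. Merged: [1, 2, 3, 6, 10]
Compare 14 vs 25: take 14 from left. Merged: [1, 2, 3, 6, 10, 14]
Compare 16 vs 25: take 16 from left. Merged: [1, 2, 3, 6, 10, 14, 16]
Append remaining from right: [25]. Merged: [1, 2, 3, 6, 10, 14, 16, 25]

Final merged array: [1, 2, 3, 6, 10, 14, 16, 25]
Total comparisons: 7

The merged array is [1, 2, 3, 6, 10, 14, 16, 25], requiring 7 comparisons. The merge step runs in O(n) time where n is the total number of elements.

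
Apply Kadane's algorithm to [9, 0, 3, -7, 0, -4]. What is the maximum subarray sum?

Using Kadane's algorithm on [9, 0, 3, -7, 0, -4]:

Scanning through the array:
Position 1 (value 0): max_ending_here = 9, max_so_far = 9
Position 2 (value 3): max_ending_here = 12, max_so_far = 12
Position 3 (value -7): max_ending_here = 5, max_so_far = 12
Position 4 (value 0): max_ending_here = 5, max_so_far = 12
Position 5 (value -4): max_ending_here = 1, max_so_far = 12

Maximum subarray: [9, 0, 3]
Maximum sum: 12

The maximum subarray is [9, 0, 3] with sum 12. This subarray runs from index 0 to index 2.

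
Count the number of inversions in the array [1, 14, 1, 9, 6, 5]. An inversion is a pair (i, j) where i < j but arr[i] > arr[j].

Finding inversions in [1, 14, 1, 9, 6, 5]:

(1, 2): arr[1]=14 > arr[2]=1
(1, 3): arr[1]=14 > arr[3]=9
(1, 4): arr[1]=14 > arr[4]=6
(1, 5): arr[1]=14 > arr[5]=5
(3, 4): arr[3]=9 > arr[4]=6
(3, 5): arr[3]=9 > arr[5]=5
(4, 5): arr[4]=6 > arr[5]=5

Total inversions: 7

The array has 7 inversion(s): (1,2), (1,3), (1,4), (1,5), (3,4), (3,5), (4,5). Each pair (i,j) satisfies i < j and arr[i] > arr[j].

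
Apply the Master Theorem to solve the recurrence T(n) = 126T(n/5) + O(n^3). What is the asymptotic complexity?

Master Theorem for T(n) = 126T(n/5) + O(n^3):

a = 126, b = 5, c = 3
log_b(a) = log_5(126) = 3.0050

Case 1: c = 3 < log_5(126) = 3.0050
T(n) = O(n^(log_5 126))

For T(n) = 126T(n/5) + O(n^3): log_5(126) = 3.0050. This is Case 1 of the Master Theorem (c < log_b(a), work dominated by leaves), giving O(n^(log_5 126)).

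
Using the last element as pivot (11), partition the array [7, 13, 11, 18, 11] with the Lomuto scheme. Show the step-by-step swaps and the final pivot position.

Lomuto partition with pivot = 11:

Initial array: [7, 13, 11, 18, 11]

arr[0]=7 <= 11: swap with position 0, array becomes [7, 13, 11, 18, 11]
arr[1]=13 > 11: no swap
arr[2]=11 <= 11: swap with position 1, array becomes [7, 11, 13, 18, 11]
arr[3]=18 > 11: no swap

Place pivot at position 2: [7, 11, 11, 18, 13]
Pivot position: 2

After partitioning with pivot 11, the array becomes [7, 11, 11, 18, 13]. The pivot is placed at index 2. All elements to the left of the pivot are <= 11, and all elements to the right are > 11.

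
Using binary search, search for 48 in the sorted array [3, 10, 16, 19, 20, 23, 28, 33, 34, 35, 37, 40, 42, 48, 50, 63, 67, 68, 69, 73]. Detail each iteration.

Binary search for 48 in [3, 10, 16, 19, 20, 23, 28, 33, 34, 35, 37, 40, 42, 48, 50, 63, 67, 68, 69, 73]:

lo=0, hi=19, mid=9, arr[mid]=35 -> 35 < 48, search right half
lo=10, hi=19, mid=14, arr[mid]=50 -> 50 > 48, search left half
lo=10, hi=13, mid=11, arr[mid]=40 -> 40 < 48, search right half
lo=12, hi=13, mid=12, arr[mid]=42 -> 42 < 48, search right half
lo=13, hi=13, mid=13, arr[mid]=48 -> Found target at index 13!

Binary search finds 48 at index 13 after 5 comparisons. The search repeatedly halves the search space by comparing with the middle element.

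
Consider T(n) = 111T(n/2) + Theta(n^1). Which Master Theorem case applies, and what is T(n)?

Master Theorem for T(n) = 111T(n/2) + O(n^1):

a = 111, b = 2, c = 1
log_b(a) = log_2(111) = 6.7944

Case 1: c = 1 < log_2(111) = 6.7944
T(n) = O(n^(log_2 111))

For T(n) = 111T(n/2) + O(n^1): log_2(111) = 6.7944. This is Case 1 of the Master Theorem (c < log_b(a), work dominated by leaves), giving O(n^(log_2 111)).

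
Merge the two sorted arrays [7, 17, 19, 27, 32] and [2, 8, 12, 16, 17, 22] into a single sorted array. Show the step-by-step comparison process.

Merging process:

Compare 7 vs 2: take 2 from right. Merged: [2]
Compare 7 vs 8: take 7 from left. Merged: [2, 7]
Compare 17 vs 8: take 8 from right. Merged: [2, 7, 8]
Compare 17 vs 12: take 12 from right. Merged: [2, 7, 8, 12]
Compare 17 vs 16: take 16 from right. Merged: [2, 7, 8, 12, 16]
Compare 17 vs 17: take 17 from left. Merged: [2, 7, 8, 12, 16, 17]
Compare 19 vs 17: take 17 from right. Merged: [2, 7, 8, 12, 16, 17, 17]
Compare 19 vs 22: take 19 from left. Merged: [2, 7, 8, 12, 16, 17, 17, 19]
Compare 27 vs 22: take 22 from right. Merged: [2, 7, 8, 12, 16, 17, 17, 19, 22]
Append remaining from left: [27, 32]. Merged: [2, 7, 8, 12, 16, 17, 17, 19, 22, 27, 32]

Final merged array: [2, 7, 8, 12, 16, 17, 17, 19, 22, 27, 32]
Total comparisons: 9

The merged array is [2, 7, 8, 12, 16, 17, 17, 19, 22, 27, 32], requiring 9 comparisons. The merge step runs in O(n) time where n is the total number of elements.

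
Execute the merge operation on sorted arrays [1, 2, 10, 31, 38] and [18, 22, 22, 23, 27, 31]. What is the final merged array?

Merging process:

Compare 1 vs 18: take 1 from left. Merged: [1]
Compare 2 vs 18: take 2 from left. Merged: [1, 2]
Compare 10 vs 18: take 10 from left. Merged: [1, 2, 10]
Compare 31 vs 18: take 18 from right. Merged: [1, 2, 10, 18]
Compare 31 vs 22: take 22 from right. Merged: [1, 2, 10, 18, 22]
Compare 31 vs 22: take 22 from right. Merged: [1, 2, 10, 18, 22, 22]
Compare 31 vs 23: take 23 from right. Merged: [1, 2, 10, 18, 22, 22, 23]
Compare 31 vs 27: take 27 from right. Merged: [1, 2, 10, 18, 22, 22, 23, 27]
Compare 31 vs 31: take 31 from left. Merged: [1, 2, 10, 18, 22, 22, 23, 27, 31]
Compare 38 vs 31: take 31 from right. Merged: [1, 2, 10, 18, 22, 22, 23, 27, 31, 31]
Append remaining from left: [38]. Merged: [1, 2, 10, 18, 22, 22, 23, 27, 31, 31, 38]

Final merged array: [1, 2, 10, 18, 22, 22, 23, 27, 31, 31, 38]
Total comparisons: 10

The merged array is [1, 2, 10, 18, 22, 22, 23, 27, 31, 31, 38], requiring 10 comparisons. The merge step runs in O(n) time where n is the total number of elements.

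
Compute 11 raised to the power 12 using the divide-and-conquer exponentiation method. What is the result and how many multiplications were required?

Computing 11^12 by squaring (build up from 11^1; each line after the first costs one multiplication):

11^1 = 11
11^2 = (11^1)^2 = 11^2 = 121
11^3 = 11 * 11^2 = 11 * 121 = 1331
11^6 = (11^3)^2 = 1331^2 = 1771561
11^12 = (11^6)^2 = 1771561^2 = 3138428376721

Result: 3138428376721
Multiplications needed: 4 (4 lines after 11^1)

11^12 = 3138428376721. Using exponentiation by squaring, this requires 4 multiplications. The key idea: if the exponent is even, square the half-power; if odd, multiply by the base once.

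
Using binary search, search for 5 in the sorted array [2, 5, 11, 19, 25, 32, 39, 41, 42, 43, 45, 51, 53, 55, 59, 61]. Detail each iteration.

Binary search for 5 in [2, 5, 11, 19, 25, 32, 39, 41, 42, 43, 45, 51, 53, 55, 59, 61]:

lo=0, hi=15, mid=7, arr[mid]=41 -> 41 > 5, search left half
lo=0, hi=6, mid=3, arr[mid]=19 -> 19 > 5, search left half
lo=0, hi=2, mid=1, arr[mid]=5 -> Found target at index 1!

Binary search finds 5 at index 1 after 3 comparisons. The search repeatedly halves the search space by comparing with the middle element.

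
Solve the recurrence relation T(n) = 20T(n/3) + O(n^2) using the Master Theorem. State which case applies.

Master Theorem for T(n) = 20T(n/3) + O(n^2):

a = 20, b = 3, c = 2
log_b(a) = log_3(20) = 2.7268

Case 1: c = 2 < log_3(20) = 2.7268
T(n) = O(n^(log_3 20))

For T(n) = 20T(n/3) + O(n^2): log_3(20) = 2.7268. This is Case 1 of the Master Theorem (c < log_b(a), work dominated by leaves), giving O(n^(log_3 20)).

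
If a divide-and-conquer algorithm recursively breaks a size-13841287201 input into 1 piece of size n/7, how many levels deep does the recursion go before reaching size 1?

For divide and conquer with division factor 7:

Problem sizes at each level:
Level 0: 13841287201
Level 1: 1977326743
Level 2: 282475249
Level 3: 40353607
Level 4: 5764801
Level 5: 823543
Level 6: 117649
Level 7: 16807
Level 8: 2401
Level 9: 343
Level 10: 49
Level 11: 7
Level 12: 1

The root is level 0 and the size-1 base case is level 12 (the tree spans levels 0 through 12, i.e. 13 levels counting the root), so the depth is the number of divisions: log_7(13841287201) = 12

The recursion tree depth is log_7(13841287201) = 12. At each level, the problem size is divided by 7, so it takes 12 divisions to reduce to a base case of size 1. The algorithm makes 1 recursive call at each level.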